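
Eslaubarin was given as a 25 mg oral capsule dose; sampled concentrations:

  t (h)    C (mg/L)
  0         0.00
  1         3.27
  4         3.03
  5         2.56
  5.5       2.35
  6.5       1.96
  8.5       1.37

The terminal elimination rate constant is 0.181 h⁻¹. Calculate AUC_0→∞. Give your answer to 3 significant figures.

Trapezoidal AUC_0→8.5:
  [0→1]: (0.00+3.27)/2 × 1 = 1.635
  [1→4]: (3.27+3.03)/2 × 3 = 9.45
  [4→5]: (3.03+2.56)/2 × 1 = 2.795
  [5→5.5]: (2.56+2.35)/2 × 0.5 = 1.2275
  [5.5→6.5]: (2.35+1.96)/2 × 1 = 2.155
  [6.5→8.5]: (1.96+1.37)/2 × 2 = 3.33
  Sum = 20.5925 mg/L·h
Extrapolated tail: C_last / k_e = 1.37 / 0.181 = 7.569
AUC_0→∞ = 20.5925 + 7.569 = 28.1615 mg/L·h

AUC = 28.2 mg/L·h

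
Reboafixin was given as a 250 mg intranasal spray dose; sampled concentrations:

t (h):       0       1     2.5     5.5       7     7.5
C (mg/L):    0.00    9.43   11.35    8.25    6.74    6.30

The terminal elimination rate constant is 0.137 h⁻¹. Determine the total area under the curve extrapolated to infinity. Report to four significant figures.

AUC = 110.2 mg/L·h

Trapezoidal AUC_0→7.5:
  [0→1]: (0.00+9.43)/2 × 1 = 4.715
  [1→2.5]: (9.43+11.35)/2 × 1.5 = 15.585
  [2.5→5.5]: (11.35+8.25)/2 × 3 = 29.4
  [5.5→7]: (8.25+6.74)/2 × 1.5 = 11.2425
  [7→7.5]: (6.74+6.30)/2 × 0.5 = 3.26
  Sum = 64.2025 mg/L·h
Extrapolated tail: C_last / k_e = 6.30 / 0.137 = 45.985
AUC_0→∞ = 64.2025 + 45.985 = 110.1875 mg/L·h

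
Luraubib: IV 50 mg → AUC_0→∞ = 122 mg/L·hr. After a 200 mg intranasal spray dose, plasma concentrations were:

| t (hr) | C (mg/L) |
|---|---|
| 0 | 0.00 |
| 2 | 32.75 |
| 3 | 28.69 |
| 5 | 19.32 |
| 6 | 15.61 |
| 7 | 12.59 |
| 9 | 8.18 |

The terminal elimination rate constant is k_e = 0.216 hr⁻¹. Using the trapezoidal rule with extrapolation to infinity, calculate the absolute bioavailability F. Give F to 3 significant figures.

Trapezoidal AUC_0→9 (intranasal spray):
  [0→2]: (0.00+32.75)/2 × 2 = 32.75
  [2→3]: (32.75+28.69)/2 × 1 = 30.72
  [3→5]: (28.69+19.32)/2 × 2 = 48.01
  [5→6]: (19.32+15.61)/2 × 1 = 17.465
  [6→7]: (15.61+12.59)/2 × 1 = 14.1
  [7→9]: (12.59+8.18)/2 × 2 = 20.77
  Sum = 163.815 mg/L·hr
Tail: C_last/k_e = 8.18/0.216 = 37.870
AUC_0→∞ (intranasal spray) = 163.815 + 37.870 = 201.685 mg/L·hr
F = (AUC_ev/D_ev)/(AUC_iv/D_iv) = (201.685/200)/(122/50) = 1.008425/2.44 = 0.4133

F = 0.413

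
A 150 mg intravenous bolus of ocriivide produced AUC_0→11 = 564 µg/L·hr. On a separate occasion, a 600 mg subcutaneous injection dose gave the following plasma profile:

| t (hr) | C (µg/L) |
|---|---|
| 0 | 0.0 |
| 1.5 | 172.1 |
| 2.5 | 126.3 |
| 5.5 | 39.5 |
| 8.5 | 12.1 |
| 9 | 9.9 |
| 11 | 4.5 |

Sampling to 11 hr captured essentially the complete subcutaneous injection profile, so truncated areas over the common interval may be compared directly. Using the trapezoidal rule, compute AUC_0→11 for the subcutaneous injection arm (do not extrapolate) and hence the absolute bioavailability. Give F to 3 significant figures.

F = 0.277

Trapezoidal AUC_0→11 (subcutaneous injection):
  [0→1.5]: (0.0+172.1)/2 × 1.5 = 129.075
  [1.5→2.5]: (172.1+126.3)/2 × 1 = 149.2
  [2.5→5.5]: (126.3+39.5)/2 × 3 = 248.7
  [5.5→8.5]: (39.5+12.1)/2 × 3 = 77.4
  [8.5→9]: (12.1+9.9)/2 × 0.5 = 5.5
  [9→11]: (9.9+4.5)/2 × 2 = 14.4
  Sum = 624.275 µg/L·hr
F = (AUC_ev/D_ev)/(AUC_iv/D_iv) = (624.275/600)/(564/150) = 1.04046/3.76 = 0.2767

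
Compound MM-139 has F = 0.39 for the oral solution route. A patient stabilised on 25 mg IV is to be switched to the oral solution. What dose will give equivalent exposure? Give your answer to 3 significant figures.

For equal systemic exposure: F × D_ev = D_iv
D_ev = D_iv / F = 25 / 0.39 = 64.1026 mg

D_oral = 64.1 mg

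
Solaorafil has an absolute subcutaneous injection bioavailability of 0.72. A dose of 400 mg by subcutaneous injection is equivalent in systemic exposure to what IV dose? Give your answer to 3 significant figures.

Systemic exposure from an extravascular dose = F × D_ev, so the equivalent IV dose is F × D_ev.
D_iv = F × D_ev = 0.72 × 400 = 288 mg

D_iv = 288 mg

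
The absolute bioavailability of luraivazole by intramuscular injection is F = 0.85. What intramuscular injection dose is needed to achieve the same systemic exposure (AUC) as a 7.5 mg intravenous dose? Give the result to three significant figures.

For equal systemic exposure: F × D_ev = D_iv
D_ev = D_iv / F = 7.5 / 0.85 = 8.82353 mg

D_intramuscular = 8.82 mg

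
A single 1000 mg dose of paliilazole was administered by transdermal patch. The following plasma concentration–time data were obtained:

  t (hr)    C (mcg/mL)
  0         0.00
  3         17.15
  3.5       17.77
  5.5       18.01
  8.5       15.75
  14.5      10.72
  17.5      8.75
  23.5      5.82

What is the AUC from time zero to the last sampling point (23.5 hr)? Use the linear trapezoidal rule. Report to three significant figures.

Trapezoidal AUC_0→23.5:
  [0→3]: (0.00+17.15)/2 × 3 = 25.725
  [3→3.5]: (17.15+17.77)/2 × 0.5 = 8.73
  [3.5→5.5]: (17.77+18.01)/2 × 2 = 35.78
  [5.5→8.5]: (18.01+15.75)/2 × 3 = 50.64
  [8.5→14.5]: (15.75+10.72)/2 × 6 = 79.41
  [14.5→17.5]: (10.72+8.75)/2 × 3 = 29.205
  [17.5→23.5]: (8.75+5.82)/2 × 6 = 43.71
  Sum = 273.2 mcg/mL·hr

AUC = 273 mcg/mL·hr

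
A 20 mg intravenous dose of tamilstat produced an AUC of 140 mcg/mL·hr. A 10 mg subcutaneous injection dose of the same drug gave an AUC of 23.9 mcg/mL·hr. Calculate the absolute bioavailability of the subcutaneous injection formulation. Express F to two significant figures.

F = 0.34

F = (AUC_ev / D_ev) / (AUC_iv / D_iv)
  = (23.9/10) / (140/20)
  = 2.39 / 7 = 0.3414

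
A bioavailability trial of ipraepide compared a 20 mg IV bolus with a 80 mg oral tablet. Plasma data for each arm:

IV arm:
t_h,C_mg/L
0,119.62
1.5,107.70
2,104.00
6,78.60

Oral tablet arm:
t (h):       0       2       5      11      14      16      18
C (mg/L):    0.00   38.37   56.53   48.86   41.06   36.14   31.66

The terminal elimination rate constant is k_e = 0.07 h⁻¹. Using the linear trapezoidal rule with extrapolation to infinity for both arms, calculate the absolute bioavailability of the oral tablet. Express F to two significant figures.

Trapezoidal AUC_0→6 (IV):
  [0→1.5]: (119.62+107.70)/2 × 1.5 = 170.49
  [1.5→2]: (107.70+104.00)/2 × 0.5 = 52.925
  [2→6]: (104.00+78.60)/2 × 4 = 365.2
  Sum = 588.615 mg/L·h
IV tail: 78.60/0.07 = 1122.857; AUC_iv,0→∞ = 588.615 + 1122.857 = 1711.472 mg/L·h
Trapezoidal AUC_0→18 (oral tablet):
  [0→2]: (0.00+38.37)/2 × 2 = 38.37
  [2→5]: (38.37+56.53)/2 × 3 = 142.35
  [5→11]: (56.53+48.86)/2 × 6 = 316.17
  [11→14]: (48.86+41.06)/2 × 3 = 134.88
  [14→16]: (41.06+36.14)/2 × 2 = 77.2
  [16→18]: (36.14+31.66)/2 × 2 = 67.8
  Sum = 776.77 mg/L·h
oral tablet tail: 31.66/0.07 = 452.286; AUC_ev,0→∞ = 776.77 + 452.286 = 1229.056 mg/L·h
F = (AUC_ev/D_ev)/(AUC_iv/D_iv) = (1229.056/80)/(1711.472/20) = 15.3632/85.5736 = 0.1795

F = 0.18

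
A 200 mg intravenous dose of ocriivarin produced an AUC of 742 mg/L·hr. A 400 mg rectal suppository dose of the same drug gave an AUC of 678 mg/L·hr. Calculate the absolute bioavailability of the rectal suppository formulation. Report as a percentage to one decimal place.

F = (AUC_ev / D_ev) / (AUC_iv / D_iv)
  = (678/400) / (742/200)
  = 1.695 / 3.71 = 0.4569
  = 45.69%

F = 45.7%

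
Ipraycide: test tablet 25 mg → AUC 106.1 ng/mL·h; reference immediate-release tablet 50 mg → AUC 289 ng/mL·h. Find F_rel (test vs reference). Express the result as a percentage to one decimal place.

F_rel = 73.4%

F_rel = (AUC_test/D_test) / (AUC_ref/D_ref)
      = (106.1/25) / (289/50)
      = 4.244 / 5.78 = 0.7343 = 73.43%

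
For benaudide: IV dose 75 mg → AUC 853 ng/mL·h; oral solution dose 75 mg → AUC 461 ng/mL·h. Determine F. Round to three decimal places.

F = 0.540

F = (AUC_ev / D_ev) / (AUC_iv / D_iv)
  = (461/75) / (853/75)
  = 6.14667 / 11.3733 = 0.5404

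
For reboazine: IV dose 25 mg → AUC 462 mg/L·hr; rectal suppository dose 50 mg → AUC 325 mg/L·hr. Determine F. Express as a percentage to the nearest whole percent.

F = 35%

F = (AUC_ev / D_ev) / (AUC_iv / D_iv)
  = (325/50) / (462/25)
  = 6.5 / 18.48 = 0.3517
  = 35.17%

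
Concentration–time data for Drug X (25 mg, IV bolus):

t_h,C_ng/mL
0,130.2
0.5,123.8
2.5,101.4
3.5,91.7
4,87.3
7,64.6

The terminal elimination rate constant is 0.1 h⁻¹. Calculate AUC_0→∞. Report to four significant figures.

Trapezoidal AUC_0→7:
  [0→0.5]: (130.2+123.8)/2 × 0.5 = 63.5
  [0.5→2.5]: (123.8+101.4)/2 × 2 = 225.2
  [2.5→3.5]: (101.4+91.7)/2 × 1 = 96.55
  [3.5→4]: (91.7+87.3)/2 × 0.5 = 44.75
  [4→7]: (87.3+64.6)/2 × 3 = 227.85
  Sum = 657.85 ng/mL·h
Extrapolated tail: C_last / k_e = 64.6 / 0.1 = 646.000
AUC_0→∞ = 657.85 + 646.000 = 1303.85 ng/mL·h

AUC = 1304 ng/mL·h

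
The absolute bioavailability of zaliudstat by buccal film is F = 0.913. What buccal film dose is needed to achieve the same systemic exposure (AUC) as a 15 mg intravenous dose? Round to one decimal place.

For equal systemic exposure: F × D_ev = D_iv
D_ev = D_iv / F = 15 / 0.913 = 16.4294 mg

D_buccal = 16.4 mg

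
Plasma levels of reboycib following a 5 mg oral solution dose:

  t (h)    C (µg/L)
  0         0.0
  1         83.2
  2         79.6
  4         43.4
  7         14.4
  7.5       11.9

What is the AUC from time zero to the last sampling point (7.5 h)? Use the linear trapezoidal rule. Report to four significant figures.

AUC = 339.3 µg/L·h

Trapezoidal AUC_0→7.5:
  [0→1]: (0.0+83.2)/2 × 1 = 41.6
  [1→2]: (83.2+79.6)/2 × 1 = 81.4
  [2→4]: (79.6+43.4)/2 × 2 = 123.0
  [4→7]: (43.4+14.4)/2 × 3 = 86.7
  [7→7.5]: (14.4+11.9)/2 × 0.5 = 6.575
  Sum = 339.275 µg/L·h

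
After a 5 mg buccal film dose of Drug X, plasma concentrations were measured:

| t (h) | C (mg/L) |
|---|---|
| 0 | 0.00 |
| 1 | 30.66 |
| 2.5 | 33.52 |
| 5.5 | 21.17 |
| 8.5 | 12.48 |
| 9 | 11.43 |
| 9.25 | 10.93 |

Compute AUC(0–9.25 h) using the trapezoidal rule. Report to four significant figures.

AUC = 204.7 mg/L·h

Trapezoidal AUC_0→9.25:
  [0→1]: (0.00+30.66)/2 × 1 = 15.33
  [1→2.5]: (30.66+33.52)/2 × 1.5 = 48.135
  [2.5→5.5]: (33.52+21.17)/2 × 3 = 82.035
  [5.5→8.5]: (21.17+12.48)/2 × 3 = 50.475
  [8.5→9]: (12.48+11.43)/2 × 0.5 = 5.9775
  [9→9.25]: (11.43+10.93)/2 × 0.25 = 2.795
  Sum = 204.7475 mg/L·h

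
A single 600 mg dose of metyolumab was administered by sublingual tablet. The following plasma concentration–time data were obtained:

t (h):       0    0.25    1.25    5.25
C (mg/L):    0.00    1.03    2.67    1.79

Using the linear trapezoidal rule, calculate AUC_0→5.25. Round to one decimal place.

AUC = 10.9 mg/L·h

Trapezoidal AUC_0→5.25:
  [0→0.25]: (0.00+1.03)/2 × 0.25 = 0.12875
  [0.25→1.25]: (1.03+2.67)/2 × 1 = 1.85
  [1.25→5.25]: (2.67+1.79)/2 × 4 = 8.92
  Sum = 10.89875 mg/L·h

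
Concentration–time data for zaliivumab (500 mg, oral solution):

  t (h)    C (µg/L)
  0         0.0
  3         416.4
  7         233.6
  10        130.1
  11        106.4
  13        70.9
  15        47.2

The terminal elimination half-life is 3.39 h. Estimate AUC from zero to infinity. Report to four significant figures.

Trapezoidal AUC_0→15:
  [0→3]: (0.0+416.4)/2 × 3 = 624.6
  [3→7]: (416.4+233.6)/2 × 4 = 1300.0
  [7→10]: (233.6+130.1)/2 × 3 = 545.55
  [10→11]: (130.1+106.4)/2 × 1 = 118.25
  [11→13]: (106.4+70.9)/2 × 2 = 177.3
  [13→15]: (70.9+47.2)/2 × 2 = 118.1
  Sum = 2883.8 µg/L·h
k_e = ln2 / t½ = 0.693147 / 3.39 = 0.2045 h^-1
Extrapolated tail: C_last / k_e = 47.2 / 0.2045 = 230.807
AUC_0→∞ = 2883.8 + 230.807 = 3114.607 µg/L·h

AUC = 3115 µg/L·h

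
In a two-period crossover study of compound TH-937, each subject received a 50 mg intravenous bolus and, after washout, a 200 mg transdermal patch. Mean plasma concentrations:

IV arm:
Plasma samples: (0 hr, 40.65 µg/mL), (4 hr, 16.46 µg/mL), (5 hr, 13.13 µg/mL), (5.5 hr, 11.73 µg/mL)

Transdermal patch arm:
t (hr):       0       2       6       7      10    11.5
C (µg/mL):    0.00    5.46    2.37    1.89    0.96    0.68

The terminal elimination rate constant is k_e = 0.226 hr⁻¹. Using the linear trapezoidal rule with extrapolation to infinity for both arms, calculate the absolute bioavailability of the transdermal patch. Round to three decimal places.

F = 0.042

Trapezoidal AUC_0→5.5 (IV):
  [0→4]: (40.65+16.46)/2 × 4 = 114.22
  [4→5]: (16.46+13.13)/2 × 1 = 14.795
  [5→5.5]: (13.13+11.73)/2 × 0.5 = 6.215
  Sum = 135.23 µg/mL·hr
IV tail: 11.73/0.226 = 51.903; AUC_iv,0→∞ = 135.23 + 51.903 = 187.133 µg/mL·hr
Trapezoidal AUC_0→11.5 (transdermal patch):
  [0→2]: (0.00+5.46)/2 × 2 = 5.46
  [2→6]: (5.46+2.37)/2 × 4 = 15.66
  [6→7]: (2.37+1.89)/2 × 1 = 2.13
  [7→10]: (1.89+0.96)/2 × 3 = 4.275
  [10→11.5]: (0.96+0.68)/2 × 1.5 = 1.23
  Sum = 28.755 µg/mL·hr
transdermal patch tail: 0.68/0.226 = 3.009; AUC_ev,0→∞ = 28.755 + 3.009 = 31.764 µg/mL·hr
F = (AUC_ev/D_ev)/(AUC_iv/D_iv) = (31.764/200)/(187.133/50) = 0.15882/3.74266 = 0.0424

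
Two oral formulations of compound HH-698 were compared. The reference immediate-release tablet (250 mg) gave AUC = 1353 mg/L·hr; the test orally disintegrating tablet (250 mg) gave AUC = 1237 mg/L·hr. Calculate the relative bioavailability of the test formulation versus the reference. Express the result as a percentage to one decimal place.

F_rel = 91.4%

F_rel = (AUC_test/D_test) / (AUC_ref/D_ref)
      = (1237/250) / (1353/250)
      = 4.948 / 5.412 = 0.9143 = 91.43%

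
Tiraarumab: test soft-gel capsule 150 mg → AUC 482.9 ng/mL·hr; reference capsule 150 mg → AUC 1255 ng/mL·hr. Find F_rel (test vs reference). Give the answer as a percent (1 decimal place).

F_rel = 38.5%

F_rel = (AUC_test/D_test) / (AUC_ref/D_ref)
      = (482.9/150) / (1255/150)
      = 3.21933 / 8.36667 = 0.3848 = 38.48%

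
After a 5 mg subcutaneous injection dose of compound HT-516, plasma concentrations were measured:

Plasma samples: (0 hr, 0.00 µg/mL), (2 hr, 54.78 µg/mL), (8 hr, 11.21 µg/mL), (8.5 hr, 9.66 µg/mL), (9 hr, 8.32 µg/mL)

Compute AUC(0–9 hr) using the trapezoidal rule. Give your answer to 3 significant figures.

AUC = 262 µg/mL·hr

Trapezoidal AUC_0→9:
  [0→2]: (0.00+54.78)/2 × 2 = 54.78
  [2→8]: (54.78+11.21)/2 × 6 = 197.97
  [8→8.5]: (11.21+9.66)/2 × 0.5 = 5.2175
  [8.5→9]: (9.66+8.32)/2 × 0.5 = 4.495
  Sum = 262.4625 µg/mL·hr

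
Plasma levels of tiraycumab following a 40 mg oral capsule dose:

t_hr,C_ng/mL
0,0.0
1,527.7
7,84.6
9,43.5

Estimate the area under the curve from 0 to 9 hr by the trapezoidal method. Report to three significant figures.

AUC = 2230 ng/mL·hr

Trapezoidal AUC_0→9:
  [0→1]: (0.0+527.7)/2 × 1 = 263.85
  [1→7]: (527.7+84.6)/2 × 6 = 1836.9
  [7→9]: (84.6+43.5)/2 × 2 = 128.1
  Sum = 2228.85 ng/mL·hr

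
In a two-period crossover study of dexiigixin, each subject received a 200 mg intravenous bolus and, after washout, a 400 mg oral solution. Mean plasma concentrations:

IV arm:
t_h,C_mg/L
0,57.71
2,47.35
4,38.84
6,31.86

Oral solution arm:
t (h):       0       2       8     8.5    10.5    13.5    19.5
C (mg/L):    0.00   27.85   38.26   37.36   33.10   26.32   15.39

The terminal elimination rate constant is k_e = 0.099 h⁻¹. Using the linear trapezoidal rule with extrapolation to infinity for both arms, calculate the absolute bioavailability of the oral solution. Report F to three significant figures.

F = 0.587

Trapezoidal AUC_0→6 (IV):
  [0→2]: (57.71+47.35)/2 × 2 = 105.06
  [2→4]: (47.35+38.84)/2 × 2 = 86.19
  [4→6]: (38.84+31.86)/2 × 2 = 70.7
  Sum = 261.95 mg/L·h
IV tail: 31.86/0.099 = 321.818; AUC_iv,0→∞ = 261.95 + 321.818 = 583.768 mg/L·h
Trapezoidal AUC_0→19.5 (oral solution):
  [0→2]: (0.00+27.85)/2 × 2 = 27.85
  [2→8]: (27.85+38.26)/2 × 6 = 198.33
  [8→8.5]: (38.26+37.36)/2 × 0.5 = 18.905
  [8.5→10.5]: (37.36+33.10)/2 × 2 = 70.46
  [10.5→13.5]: (33.10+26.32)/2 × 3 = 89.13
  [13.5→19.5]: (26.32+15.39)/2 × 6 = 125.13
  Sum = 529.805 mg/L·h
oral solution tail: 15.39/0.099 = 155.455; AUC_ev,0→∞ = 529.805 + 155.455 = 685.26 mg/L·h
F = (AUC_ev/D_ev)/(AUC_iv/D_iv) = (685.26/400)/(583.768/200) = 1.71315/2.91884 = 0.5869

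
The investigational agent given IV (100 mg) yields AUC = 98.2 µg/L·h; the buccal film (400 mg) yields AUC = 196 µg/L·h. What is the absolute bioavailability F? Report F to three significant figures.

F = 0.499

F = (AUC_ev / D_ev) / (AUC_iv / D_iv)
  = (196/400) / (98.2/100)
  = 0.49 / 0.982 = 0.4990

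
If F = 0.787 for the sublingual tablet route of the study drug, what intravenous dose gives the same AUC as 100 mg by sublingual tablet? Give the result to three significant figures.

D_iv = 78.7 mg

Systemic exposure from an extravascular dose = F × D_ev, so the equivalent IV dose is F × D_ev.
D_iv = F × D_ev = 0.787 × 100 = 78.7 mg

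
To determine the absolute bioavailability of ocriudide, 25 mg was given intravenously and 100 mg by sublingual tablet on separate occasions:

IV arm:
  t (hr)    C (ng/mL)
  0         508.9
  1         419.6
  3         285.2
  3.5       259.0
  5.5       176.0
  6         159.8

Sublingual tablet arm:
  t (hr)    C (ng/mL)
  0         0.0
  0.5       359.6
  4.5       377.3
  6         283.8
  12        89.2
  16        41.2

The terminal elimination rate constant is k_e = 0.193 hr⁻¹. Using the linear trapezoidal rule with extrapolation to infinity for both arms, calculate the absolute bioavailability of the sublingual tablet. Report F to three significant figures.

F = 0.344

Trapezoidal AUC_0→6 (IV):
  [0→1]: (508.9+419.6)/2 × 1 = 464.25
  [1→3]: (419.6+285.2)/2 × 2 = 704.8
  [3→3.5]: (285.2+259.0)/2 × 0.5 = 136.05
  [3.5→5.5]: (259.0+176.0)/2 × 2 = 435.0
  [5.5→6]: (176.0+159.8)/2 × 0.5 = 83.95
  Sum = 1824.05 ng/mL·hr
IV tail: 159.8/0.193 = 827.979; AUC_iv,0→∞ = 1824.05 + 827.979 = 2652.029 ng/mL·hr
Trapezoidal AUC_0→16 (sublingual tablet):
  [0→0.5]: (0.0+359.6)/2 × 0.5 = 89.9
  [0.5→4.5]: (359.6+377.3)/2 × 4 = 1473.8
  [4.5→6]: (377.3+283.8)/2 × 1.5 = 495.825
  [6→12]: (283.8+89.2)/2 × 6 = 1119.0
  [12→16]: (89.2+41.2)/2 × 4 = 260.8
  Sum = 3439.325 ng/mL·hr
sublingual tablet tail: 41.2/0.193 = 213.472; AUC_ev,0→∞ = 3439.325 + 213.472 = 3652.797 ng/mL·hr
F = (AUC_ev/D_ev)/(AUC_iv/D_iv) = (3652.797/100)/(2652.029/25) = 36.52797/106.08116 = 0.3443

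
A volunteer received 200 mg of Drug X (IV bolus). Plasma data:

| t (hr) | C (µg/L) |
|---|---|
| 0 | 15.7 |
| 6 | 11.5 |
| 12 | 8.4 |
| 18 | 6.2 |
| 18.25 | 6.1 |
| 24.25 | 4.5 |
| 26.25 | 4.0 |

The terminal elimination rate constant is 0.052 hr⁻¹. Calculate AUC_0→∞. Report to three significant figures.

AUC = 304 µg/L·hr

Trapezoidal AUC_0→26.25:
  [0→6]: (15.7+11.5)/2 × 6 = 81.6
  [6→12]: (11.5+8.4)/2 × 6 = 59.7
  [12→18]: (8.4+6.2)/2 × 6 = 43.8
  [18→18.25]: (6.2+6.1)/2 × 0.25 = 1.5375
  [18.25→24.25]: (6.1+4.5)/2 × 6 = 31.8
  [24.25→26.25]: (4.5+4.0)/2 × 2 = 8.5
  Sum = 226.9375 µg/L·hr
Extrapolated tail: C_last / k_e = 4.0 / 0.052 = 76.923
AUC_0→∞ = 226.9375 + 76.923 = 303.8605 µg/L·hr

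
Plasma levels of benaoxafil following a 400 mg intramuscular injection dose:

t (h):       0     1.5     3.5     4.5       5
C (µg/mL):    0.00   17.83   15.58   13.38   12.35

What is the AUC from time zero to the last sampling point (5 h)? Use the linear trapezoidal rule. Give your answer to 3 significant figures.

Trapezoidal AUC_0→5:
  [0→1.5]: (0.00+17.83)/2 × 1.5 = 13.3725
  [1.5→3.5]: (17.83+15.58)/2 × 2 = 33.41
  [3.5→4.5]: (15.58+13.38)/2 × 1 = 14.48
  [4.5→5]: (13.38+12.35)/2 × 0.5 = 6.4325
  Sum = 67.695 µg/mL·h

AUC = 67.7 µg/mL·h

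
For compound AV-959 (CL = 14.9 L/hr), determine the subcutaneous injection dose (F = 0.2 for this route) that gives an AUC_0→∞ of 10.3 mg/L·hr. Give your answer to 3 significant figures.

Dose = 767 mg

Dose = CL × AUC_0→∞ / F
     = 14.9 × 10.3 / 0.2 = 767.35 mg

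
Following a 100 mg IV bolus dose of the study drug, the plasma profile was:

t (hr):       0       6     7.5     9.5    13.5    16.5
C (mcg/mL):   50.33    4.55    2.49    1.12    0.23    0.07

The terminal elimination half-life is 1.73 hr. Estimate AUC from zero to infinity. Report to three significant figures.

AUC = 177 mcg/mL·hr

Trapezoidal AUC_0→16.5:
  [0→6]: (50.33+4.55)/2 × 6 = 164.64
  [6→7.5]: (4.55+2.49)/2 × 1.5 = 5.28
  [7.5→9.5]: (2.49+1.12)/2 × 2 = 3.61
  [9.5→13.5]: (1.12+0.23)/2 × 4 = 2.7
  [13.5→16.5]: (0.23+0.07)/2 × 3 = 0.45
  Sum = 176.68 mcg/mL·hr
k_e = ln2 / t½ = 0.693147 / 1.73 = 0.4007 hr^-1
Extrapolated tail: C_last / k_e = 0.07 / 0.4007 = 0.175
AUC_0→∞ = 176.68 + 0.175 = 176.855 mcg/mL·hr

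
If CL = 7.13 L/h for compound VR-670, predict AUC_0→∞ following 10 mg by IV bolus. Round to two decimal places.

AUC = 1.40 mg/L·h

AUC_0→∞ = Dose_iv / CL
        = 10 / 7.13 = 1.40252 mg/L·h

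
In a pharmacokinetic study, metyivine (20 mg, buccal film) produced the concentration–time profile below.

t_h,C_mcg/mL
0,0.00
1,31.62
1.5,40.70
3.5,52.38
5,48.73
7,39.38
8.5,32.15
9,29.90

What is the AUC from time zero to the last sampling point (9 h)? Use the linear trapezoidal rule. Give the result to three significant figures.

AUC = 360 mcg/mL·h

Trapezoidal AUC_0→9:
  [0→1]: (0.00+31.62)/2 × 1 = 15.81
  [1→1.5]: (31.62+40.70)/2 × 0.5 = 18.08
  [1.5→3.5]: (40.70+52.38)/2 × 2 = 93.08
  [3.5→5]: (52.38+48.73)/2 × 1.5 = 75.8325
  [5→7]: (48.73+39.38)/2 × 2 = 88.11
  [7→8.5]: (39.38+32.15)/2 × 1.5 = 53.6475
  [8.5→9]: (32.15+29.90)/2 × 0.5 = 15.5125
  Sum = 360.0725 mcg/mL·h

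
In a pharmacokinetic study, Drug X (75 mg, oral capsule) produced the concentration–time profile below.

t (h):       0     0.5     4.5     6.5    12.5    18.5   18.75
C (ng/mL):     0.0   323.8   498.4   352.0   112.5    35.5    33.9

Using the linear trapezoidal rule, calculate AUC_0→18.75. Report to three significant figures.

Trapezoidal AUC_0→18.75:
  [0→0.5]: (0.0+323.8)/2 × 0.5 = 80.95
  [0.5→4.5]: (323.8+498.4)/2 × 4 = 1644.4
  [4.5→6.5]: (498.4+352.0)/2 × 2 = 850.4
  [6.5→12.5]: (352.0+112.5)/2 × 6 = 1393.5
  [12.5→18.5]: (112.5+35.5)/2 × 6 = 444.0
  [18.5→18.75]: (35.5+33.9)/2 × 0.25 = 8.675
  Sum = 4421.925 ng/mL·h

AUC = 4420 ng/mL·h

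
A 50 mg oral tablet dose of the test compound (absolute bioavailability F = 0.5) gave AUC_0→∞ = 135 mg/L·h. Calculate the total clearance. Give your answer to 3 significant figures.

CL = F × Dose / AUC_0→∞
   = 0.5 × 50 / 135 = 0.185185 L/h

CL = 0.185 L/h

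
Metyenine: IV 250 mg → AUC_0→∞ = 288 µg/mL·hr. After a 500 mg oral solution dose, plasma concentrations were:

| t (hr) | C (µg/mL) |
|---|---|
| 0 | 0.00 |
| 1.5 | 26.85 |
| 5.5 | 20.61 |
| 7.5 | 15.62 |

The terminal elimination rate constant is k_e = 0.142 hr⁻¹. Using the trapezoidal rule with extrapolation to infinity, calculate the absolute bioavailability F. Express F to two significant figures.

F = 0.45

Trapezoidal AUC_0→7.5 (oral solution):
  [0→1.5]: (0.00+26.85)/2 × 1.5 = 20.1375
  [1.5→5.5]: (26.85+20.61)/2 × 4 = 94.92
  [5.5→7.5]: (20.61+15.62)/2 × 2 = 36.23
  Sum = 151.2875 µg/mL·hr
Tail: C_last/k_e = 15.62/0.142 = 110.000
AUC_0→∞ (oral solution) = 151.2875 + 110.000 = 261.2875 µg/mL·hr
F = (AUC_ev/D_ev)/(AUC_iv/D_iv) = (261.2875/500)/(288/250) = 0.522575/1.152 = 0.4536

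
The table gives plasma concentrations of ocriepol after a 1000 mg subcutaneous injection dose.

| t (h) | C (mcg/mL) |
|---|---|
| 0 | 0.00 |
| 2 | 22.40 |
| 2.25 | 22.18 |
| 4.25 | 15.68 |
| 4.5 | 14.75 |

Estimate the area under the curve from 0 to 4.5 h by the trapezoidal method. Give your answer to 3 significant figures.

AUC = 69.6 mcg/mL·h

Trapezoidal AUC_0→4.5:
  [0→2]: (0.00+22.40)/2 × 2 = 22.4
  [2→2.25]: (22.40+22.18)/2 × 0.25 = 5.5725
  [2.25→4.25]: (22.18+15.68)/2 × 2 = 37.86
  [4.25→4.5]: (15.68+14.75)/2 × 0.25 = 3.80375
  Sum = 69.63625 mcg/mL·h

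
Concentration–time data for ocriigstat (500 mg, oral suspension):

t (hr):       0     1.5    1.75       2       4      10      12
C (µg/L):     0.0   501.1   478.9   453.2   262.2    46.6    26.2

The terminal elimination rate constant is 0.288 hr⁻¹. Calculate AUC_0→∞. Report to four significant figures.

AUC = 2420 µg/L·hr

Trapezoidal AUC_0→12:
  [0→1.5]: (0.0+501.1)/2 × 1.5 = 375.825
  [1.5→1.75]: (501.1+478.9)/2 × 0.25 = 122.5
  [1.75→2]: (478.9+453.2)/2 × 0.25 = 116.5125
  [2→4]: (453.2+262.2)/2 × 2 = 715.4
  [4→10]: (262.2+46.6)/2 × 6 = 926.4
  [10→12]: (46.6+26.2)/2 × 2 = 72.8
  Sum = 2329.4375 µg/L·hr
Extrapolated tail: C_last / k_e = 26.2 / 0.288 = 90.972
AUC_0→∞ = 2329.4375 + 90.972 = 2420.4095 µg/L·hr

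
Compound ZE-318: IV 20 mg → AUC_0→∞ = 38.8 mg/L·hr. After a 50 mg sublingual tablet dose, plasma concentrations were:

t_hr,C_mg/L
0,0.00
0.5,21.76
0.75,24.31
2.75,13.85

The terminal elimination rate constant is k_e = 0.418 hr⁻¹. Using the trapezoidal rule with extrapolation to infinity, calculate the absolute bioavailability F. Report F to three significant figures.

F = 0.850

Trapezoidal AUC_0→2.75 (sublingual tablet):
  [0→0.5]: (0.00+21.76)/2 × 0.5 = 5.44
  [0.5→0.75]: (21.76+24.31)/2 × 0.25 = 5.75875
  [0.75→2.75]: (24.31+13.85)/2 × 2 = 38.16
  Sum = 49.35875 mg/L·hr
Tail: C_last/k_e = 13.85/0.418 = 33.134
AUC_0→∞ (sublingual tablet) = 49.35875 + 33.134 = 82.49275 mg/L·hr
F = (AUC_ev/D_ev)/(AUC_iv/D_iv) = (82.49275/50)/(38.8/20) = 1.649855/1.94 = 0.8504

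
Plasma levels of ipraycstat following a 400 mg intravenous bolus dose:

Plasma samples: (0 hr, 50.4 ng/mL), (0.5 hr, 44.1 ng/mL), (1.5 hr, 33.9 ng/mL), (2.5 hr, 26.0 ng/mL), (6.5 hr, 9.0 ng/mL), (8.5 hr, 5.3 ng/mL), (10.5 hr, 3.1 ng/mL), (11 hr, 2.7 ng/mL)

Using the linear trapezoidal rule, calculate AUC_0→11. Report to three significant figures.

Trapezoidal AUC_0→11:
  [0→0.5]: (50.4+44.1)/2 × 0.5 = 23.625
  [0.5→1.5]: (44.1+33.9)/2 × 1 = 39.0
  [1.5→2.5]: (33.9+26.0)/2 × 1 = 29.95
  [2.5→6.5]: (26.0+9.0)/2 × 4 = 70.0
  [6.5→8.5]: (9.0+5.3)/2 × 2 = 14.3
  [8.5→10.5]: (5.3+3.1)/2 × 2 = 8.4
  [10.5→11]: (3.1+2.7)/2 × 0.5 = 1.45
  Sum = 186.725 ng/mL·hr

AUC = 187 ng/mL·hr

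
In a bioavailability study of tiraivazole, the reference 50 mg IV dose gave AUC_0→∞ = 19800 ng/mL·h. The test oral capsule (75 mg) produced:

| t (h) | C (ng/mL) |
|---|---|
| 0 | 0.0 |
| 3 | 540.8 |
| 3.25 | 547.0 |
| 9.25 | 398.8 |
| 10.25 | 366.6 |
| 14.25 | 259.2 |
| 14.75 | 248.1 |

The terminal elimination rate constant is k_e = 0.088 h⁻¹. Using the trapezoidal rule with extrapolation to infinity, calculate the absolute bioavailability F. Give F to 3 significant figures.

F = 0.282

Trapezoidal AUC_0→14.75 (oral capsule):
  [0→3]: (0.0+540.8)/2 × 3 = 811.2
  [3→3.25]: (540.8+547.0)/2 × 0.25 = 135.975
  [3.25→9.25]: (547.0+398.8)/2 × 6 = 2837.4
  [9.25→10.25]: (398.8+366.6)/2 × 1 = 382.7
  [10.25→14.25]: (366.6+259.2)/2 × 4 = 1251.6
  [14.25→14.75]: (259.2+248.1)/2 × 0.5 = 126.825
  Sum = 5545.7 ng/mL·h
Tail: C_last/k_e = 248.1/0.088 = 2819.318
AUC_0→∞ (oral capsule) = 5545.7 + 2819.318 = 8365.018 ng/mL·h
F = (AUC_ev/D_ev)/(AUC_iv/D_iv) = (8365.018/75)/(19800/50) = 111.534/396 = 0.2817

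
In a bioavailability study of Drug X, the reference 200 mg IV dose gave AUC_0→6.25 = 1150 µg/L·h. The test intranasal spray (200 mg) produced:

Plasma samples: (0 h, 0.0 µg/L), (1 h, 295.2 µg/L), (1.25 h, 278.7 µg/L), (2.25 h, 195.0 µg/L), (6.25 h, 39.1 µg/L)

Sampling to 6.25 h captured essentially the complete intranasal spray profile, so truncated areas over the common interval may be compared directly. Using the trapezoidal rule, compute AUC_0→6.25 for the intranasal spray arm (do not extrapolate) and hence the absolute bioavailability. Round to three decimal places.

Trapezoidal AUC_0→6.25 (intranasal spray):
  [0→1]: (0.0+295.2)/2 × 1 = 147.6
  [1→1.25]: (295.2+278.7)/2 × 0.25 = 71.7375
  [1.25→2.25]: (278.7+195.0)/2 × 1 = 236.85
  [2.25→6.25]: (195.0+39.1)/2 × 4 = 468.2
  Sum = 924.3875 µg/L·h
F = (AUC_ev/D_ev)/(AUC_iv/D_iv) = (924.3875/200)/(1150/200) = 4.6219375/5.75 = 0.8038

F = 0.804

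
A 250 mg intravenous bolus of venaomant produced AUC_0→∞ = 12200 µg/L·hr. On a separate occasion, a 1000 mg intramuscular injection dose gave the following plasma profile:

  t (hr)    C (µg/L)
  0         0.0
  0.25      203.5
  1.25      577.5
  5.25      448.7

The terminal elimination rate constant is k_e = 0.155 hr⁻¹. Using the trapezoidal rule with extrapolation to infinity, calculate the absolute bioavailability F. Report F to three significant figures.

Trapezoidal AUC_0→5.25 (intramuscular injection):
  [0→0.25]: (0.0+203.5)/2 × 0.25 = 25.4375
  [0.25→1.25]: (203.5+577.5)/2 × 1 = 390.5
  [1.25→5.25]: (577.5+448.7)/2 × 4 = 2052.4
  Sum = 2468.3375 µg/L·hr
Tail: C_last/k_e = 448.7/0.155 = 2894.839
AUC_0→∞ (intramuscular injection) = 2468.3375 + 2894.839 = 5363.1765 µg/L·hr
F = (AUC_ev/D_ev)/(AUC_iv/D_iv) = (5363.1765/1000)/(12200/250) = 5.3631765/48.8 = 0.1099

F = 0.110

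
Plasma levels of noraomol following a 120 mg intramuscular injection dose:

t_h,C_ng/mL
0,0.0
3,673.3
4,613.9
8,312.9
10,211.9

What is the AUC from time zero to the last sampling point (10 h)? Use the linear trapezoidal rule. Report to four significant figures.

AUC = 4032 ng/mL·h

Trapezoidal AUC_0→10:
  [0→3]: (0.0+673.3)/2 × 3 = 1009.95
  [3→4]: (673.3+613.9)/2 × 1 = 643.6
  [4→8]: (613.9+312.9)/2 × 4 = 1853.6
  [8→10]: (312.9+211.9)/2 × 2 = 524.8
  Sum = 4031.95 ng/mL·h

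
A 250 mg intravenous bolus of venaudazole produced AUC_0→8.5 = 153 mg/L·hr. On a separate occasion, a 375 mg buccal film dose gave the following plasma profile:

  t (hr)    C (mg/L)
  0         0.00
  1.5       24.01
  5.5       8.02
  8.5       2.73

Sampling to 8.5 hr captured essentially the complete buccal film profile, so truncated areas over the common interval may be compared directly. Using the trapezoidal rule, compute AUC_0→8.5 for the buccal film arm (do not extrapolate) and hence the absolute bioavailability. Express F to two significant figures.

Trapezoidal AUC_0→8.5 (buccal film):
  [0→1.5]: (0.00+24.01)/2 × 1.5 = 18.0075
  [1.5→5.5]: (24.01+8.02)/2 × 4 = 64.06
  [5.5→8.5]: (8.02+2.73)/2 × 3 = 16.125
  Sum = 98.1925 mg/L·hr
F = (AUC_ev/D_ev)/(AUC_iv/D_iv) = (98.1925/375)/(153/250) = 0.261847/0.612 = 0.4279

F = 0.43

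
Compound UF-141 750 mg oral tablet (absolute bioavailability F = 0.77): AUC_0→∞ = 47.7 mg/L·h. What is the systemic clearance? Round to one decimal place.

CL = F × Dose / AUC_0→∞
   = 0.77 × 750 / 47.7 = 12.1069 L/h

CL = 12.1 L/h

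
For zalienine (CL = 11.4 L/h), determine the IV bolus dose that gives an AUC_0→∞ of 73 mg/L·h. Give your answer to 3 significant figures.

Dose_iv = CL × AUC_0→∞
     = 11.4 × 73 = 832.2 mg

Dose = 832 mg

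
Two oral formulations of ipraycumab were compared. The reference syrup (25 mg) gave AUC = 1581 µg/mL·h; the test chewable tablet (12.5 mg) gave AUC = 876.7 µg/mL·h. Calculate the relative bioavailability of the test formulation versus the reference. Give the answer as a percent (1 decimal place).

F_rel = (AUC_test/D_test) / (AUC_ref/D_ref)
      = (876.7/12.5) / (1581/25)
      = 70.136 / 63.24 = 1.1090 = 110.90%

F_rel = 110.9%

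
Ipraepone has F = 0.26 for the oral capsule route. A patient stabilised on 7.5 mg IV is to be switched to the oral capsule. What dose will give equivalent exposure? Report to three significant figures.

D_oral = 28.8 mg

For equal systemic exposure: F × D_ev = D_iv
D_ev = D_iv / F = 7.5 / 0.26 = 28.8462 mg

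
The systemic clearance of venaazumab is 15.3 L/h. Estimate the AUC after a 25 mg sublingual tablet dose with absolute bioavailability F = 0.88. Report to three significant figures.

AUC = 1.44 mg/L·h

AUC_0→∞ = F × Dose / CL
        = 0.88 × 25 / 15.3 = 1.43791 mg/L·h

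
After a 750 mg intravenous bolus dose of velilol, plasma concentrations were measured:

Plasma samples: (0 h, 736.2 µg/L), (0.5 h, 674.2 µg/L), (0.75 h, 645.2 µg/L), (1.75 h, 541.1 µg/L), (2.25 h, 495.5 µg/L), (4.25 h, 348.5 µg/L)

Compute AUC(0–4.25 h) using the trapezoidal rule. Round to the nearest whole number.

Trapezoidal AUC_0→4.25:
  [0→0.5]: (736.2+674.2)/2 × 0.5 = 352.6
  [0.5→0.75]: (674.2+645.2)/2 × 0.25 = 164.925
  [0.75→1.75]: (645.2+541.1)/2 × 1 = 593.15
  [1.75→2.25]: (541.1+495.5)/2 × 0.5 = 259.15
  [2.25→4.25]: (495.5+348.5)/2 × 2 = 844.0
  Sum = 2213.825 µg/L·h

AUC = 2214 µg/L·h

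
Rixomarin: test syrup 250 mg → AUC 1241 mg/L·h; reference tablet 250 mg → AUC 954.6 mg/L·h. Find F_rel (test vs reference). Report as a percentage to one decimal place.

F_rel = 130.0%

F_rel = (AUC_test/D_test) / (AUC_ref/D_ref)
      = (1241/250) / (954.6/250)
      = 4.964 / 3.8184 = 1.3000 = 130.00%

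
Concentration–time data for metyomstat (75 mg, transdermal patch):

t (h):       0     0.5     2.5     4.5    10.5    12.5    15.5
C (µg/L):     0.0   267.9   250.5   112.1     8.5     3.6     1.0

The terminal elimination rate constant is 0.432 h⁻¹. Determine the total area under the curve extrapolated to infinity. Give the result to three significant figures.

AUC = 1330 µg/L·h

Trapezoidal AUC_0→15.5:
  [0→0.5]: (0.0+267.9)/2 × 0.5 = 66.975
  [0.5→2.5]: (267.9+250.5)/2 × 2 = 518.4
  [2.5→4.5]: (250.5+112.1)/2 × 2 = 362.6
  [4.5→10.5]: (112.1+8.5)/2 × 6 = 361.8
  [10.5→12.5]: (8.5+3.6)/2 × 2 = 12.1
  [12.5→15.5]: (3.6+1.0)/2 × 3 = 6.9
  Sum = 1328.775 µg/L·h
Extrapolated tail: C_last / k_e = 1.0 / 0.432 = 2.315
AUC_0→∞ = 1328.775 + 2.315 = 1331.09 µg/L·h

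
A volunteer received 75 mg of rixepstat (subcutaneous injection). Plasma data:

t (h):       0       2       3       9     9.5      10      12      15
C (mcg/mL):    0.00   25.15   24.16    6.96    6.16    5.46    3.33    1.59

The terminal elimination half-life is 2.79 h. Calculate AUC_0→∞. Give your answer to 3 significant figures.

AUC = 172 mcg/mL·h

Trapezoidal AUC_0→15:
  [0→2]: (0.00+25.15)/2 × 2 = 25.15
  [2→3]: (25.15+24.16)/2 × 1 = 24.655
  [3→9]: (24.16+6.96)/2 × 6 = 93.36
  [9→9.5]: (6.96+6.16)/2 × 0.5 = 3.28
  [9.5→10]: (6.16+5.46)/2 × 0.5 = 2.905
  [10→12]: (5.46+3.33)/2 × 2 = 8.79
  [12→15]: (3.33+1.59)/2 × 3 = 7.38
  Sum = 165.52 mcg/mL·h
k_e = ln2 / t½ = 0.693147 / 2.79 = 0.2484 h^-1
Extrapolated tail: C_last / k_e = 1.59 / 0.2484 = 6.401
AUC_0→∞ = 165.52 + 6.401 = 171.921 mcg/mL·h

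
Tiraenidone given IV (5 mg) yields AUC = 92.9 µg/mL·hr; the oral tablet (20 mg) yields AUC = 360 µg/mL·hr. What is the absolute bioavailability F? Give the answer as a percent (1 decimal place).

F = 96.9%

F = (AUC_ev / D_ev) / (AUC_iv / D_iv)
  = (360/20) / (92.9/5)
  = 18 / 18.58 = 0.9688
  = 96.88%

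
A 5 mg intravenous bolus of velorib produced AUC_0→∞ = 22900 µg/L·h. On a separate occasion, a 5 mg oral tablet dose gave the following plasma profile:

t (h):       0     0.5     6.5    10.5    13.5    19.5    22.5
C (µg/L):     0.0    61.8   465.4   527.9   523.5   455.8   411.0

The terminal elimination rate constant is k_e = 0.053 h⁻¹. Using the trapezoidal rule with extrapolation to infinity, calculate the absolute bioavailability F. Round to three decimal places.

Trapezoidal AUC_0→22.5 (oral tablet):
  [0→0.5]: (0.0+61.8)/2 × 0.5 = 15.45
  [0.5→6.5]: (61.8+465.4)/2 × 6 = 1581.6
  [6.5→10.5]: (465.4+527.9)/2 × 4 = 1986.6
  [10.5→13.5]: (527.9+523.5)/2 × 3 = 1577.1
  [13.5→19.5]: (523.5+455.8)/2 × 6 = 2937.9
  [19.5→22.5]: (455.8+411.0)/2 × 3 = 1300.2
  Sum = 9398.85 µg/L·h
Tail: C_last/k_e = 411.0/0.053 = 7754.717
AUC_0→∞ (oral tablet) = 9398.85 + 7754.717 = 17153.567 µg/L·h
F = (AUC_ev/D_ev)/(AUC_iv/D_iv) = (17153.567/5)/(22900/5) = 3430.7134/4580 = 0.7491

F = 0.749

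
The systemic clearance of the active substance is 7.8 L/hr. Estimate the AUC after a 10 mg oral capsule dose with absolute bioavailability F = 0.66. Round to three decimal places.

AUC_0→∞ = F × Dose / CL
        = 0.66 × 10 / 7.8 = 0.846154 mg/L·hr

AUC = 0.846 mg/L·hr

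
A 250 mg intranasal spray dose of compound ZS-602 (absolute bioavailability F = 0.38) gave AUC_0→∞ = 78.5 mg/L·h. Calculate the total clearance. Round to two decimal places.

CL = 1.21 L/h

CL = F × Dose / AUC_0→∞
   = 0.38 × 250 / 78.5 = 1.21019 L/h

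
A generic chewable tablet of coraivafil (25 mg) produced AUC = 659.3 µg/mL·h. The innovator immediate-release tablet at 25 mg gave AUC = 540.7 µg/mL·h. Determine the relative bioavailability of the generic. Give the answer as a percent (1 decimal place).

F_rel = 121.9%

F_rel = (AUC_test/D_test) / (AUC_ref/D_ref)
      = (659.3/25) / (540.7/25)
      = 26.372 / 21.628 = 1.2193 = 121.93%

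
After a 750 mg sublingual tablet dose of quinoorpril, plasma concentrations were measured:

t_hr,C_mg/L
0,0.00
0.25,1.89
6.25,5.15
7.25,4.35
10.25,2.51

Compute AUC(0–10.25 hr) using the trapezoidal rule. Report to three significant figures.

AUC = 36.4 mg/L·hr

Trapezoidal AUC_0→10.25:
  [0→0.25]: (0.00+1.89)/2 × 0.25 = 0.23625
  [0.25→6.25]: (1.89+5.15)/2 × 6 = 21.12
  [6.25→7.25]: (5.15+4.35)/2 × 1 = 4.75
  [7.25→10.25]: (4.35+2.51)/2 × 3 = 10.29
  Sum = 36.39625 mg/L·hr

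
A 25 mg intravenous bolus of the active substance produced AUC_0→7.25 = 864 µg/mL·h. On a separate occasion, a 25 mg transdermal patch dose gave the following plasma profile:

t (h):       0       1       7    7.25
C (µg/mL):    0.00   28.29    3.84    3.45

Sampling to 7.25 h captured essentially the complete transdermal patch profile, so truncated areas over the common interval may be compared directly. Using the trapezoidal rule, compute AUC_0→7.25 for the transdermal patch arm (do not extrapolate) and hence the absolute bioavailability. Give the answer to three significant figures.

Trapezoidal AUC_0→7.25 (transdermal patch):
  [0→1]: (0.00+28.29)/2 × 1 = 14.145
  [1→7]: (28.29+3.84)/2 × 6 = 96.39
  [7→7.25]: (3.84+3.45)/2 × 0.25 = 0.91125
  Sum = 111.44625 µg/mL·h
F = (AUC_ev/D_ev)/(AUC_iv/D_iv) = (111.44625/25)/(864/25) = 4.45785/34.56 = 0.1290

F = 0.129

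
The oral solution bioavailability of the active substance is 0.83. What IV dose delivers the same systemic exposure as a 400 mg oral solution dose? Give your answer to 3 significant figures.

Systemic exposure from an extravascular dose = F × D_ev, so the equivalent IV dose is F × D_ev.
D_iv = F × D_ev = 0.83 × 400 = 332 mg

D_iv = 332 mg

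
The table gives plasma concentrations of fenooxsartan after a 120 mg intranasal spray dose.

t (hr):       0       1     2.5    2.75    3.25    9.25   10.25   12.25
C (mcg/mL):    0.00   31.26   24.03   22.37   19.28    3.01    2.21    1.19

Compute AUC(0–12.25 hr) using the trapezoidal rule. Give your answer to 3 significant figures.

Trapezoidal AUC_0→12.25:
  [0→1]: (0.00+31.26)/2 × 1 = 15.63
  [1→2.5]: (31.26+24.03)/2 × 1.5 = 41.4675
  [2.5→2.75]: (24.03+22.37)/2 × 0.25 = 5.8
  [2.75→3.25]: (22.37+19.28)/2 × 0.5 = 10.4125
  [3.25→9.25]: (19.28+3.01)/2 × 6 = 66.87
  [9.25→10.25]: (3.01+2.21)/2 × 1 = 2.61
  [10.25→12.25]: (2.21+1.19)/2 × 2 = 3.4
  Sum = 146.19 mcg/mL·hr

AUC = 146 mcg/mL·hr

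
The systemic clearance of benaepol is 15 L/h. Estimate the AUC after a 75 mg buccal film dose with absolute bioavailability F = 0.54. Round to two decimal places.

AUC = 2.70 mg/L·h

AUC_0→∞ = F × Dose / CL
        = 0.54 × 75 / 15 = 2.7 mg/L·h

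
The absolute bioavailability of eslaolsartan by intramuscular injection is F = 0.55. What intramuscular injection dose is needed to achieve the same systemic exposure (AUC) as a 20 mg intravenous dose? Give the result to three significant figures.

D_intramuscular = 36.4 mg

For equal systemic exposure: F × D_ev = D_iv
D_ev = D_iv / F = 20 / 0.55 = 36.3636 mg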